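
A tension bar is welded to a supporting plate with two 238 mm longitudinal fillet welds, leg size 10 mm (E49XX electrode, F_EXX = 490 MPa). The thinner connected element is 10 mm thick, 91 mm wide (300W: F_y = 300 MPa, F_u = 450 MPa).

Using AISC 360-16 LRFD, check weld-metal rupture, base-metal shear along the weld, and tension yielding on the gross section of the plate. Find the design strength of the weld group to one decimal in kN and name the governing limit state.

Weld metal: throat = 0.707×10 = 7.07 mm, L = 2×238 = 476 mm. φR_n = 0.75 × 0.6 × 490 × 7.07 × 476 = 742.1 kN.
Base metal shear (10 mm plate): yield φR_n = 1.0×0.6×300×10×476 = 856.8 kN; rupture φR_n = 0.75×0.6×450×10×476 = 963.9 kN; take 856.8 kN (yield).
Tension yield (gross): A_g = 91×10 = 910 mm². φR_n = 0.90 × 300 × 910 = 245.7 kN.
Governing: min(742.1, 856.8, 245.7) = 245.7 kN → gross-section yield.

245.7 kN (gross-section yield governs)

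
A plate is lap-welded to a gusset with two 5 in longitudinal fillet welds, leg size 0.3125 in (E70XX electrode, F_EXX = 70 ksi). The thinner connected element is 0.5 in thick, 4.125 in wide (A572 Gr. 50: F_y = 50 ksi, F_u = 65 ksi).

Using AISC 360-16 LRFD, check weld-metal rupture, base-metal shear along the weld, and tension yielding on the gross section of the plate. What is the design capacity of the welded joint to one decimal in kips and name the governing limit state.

Weld metal: throat = 0.707×0.3125 = 0.22094 in, L = 2×5 = 10 in. φR_n = 0.75 × 0.6 × 70 × 0.22094 × 10 = 69.6 kips.
Base metal shear (0.5 in plate): yield φR_n = 1.0×0.6×50×0.5×10 = 150.0 kips; rupture φR_n = 0.75×0.6×65×0.5×10 = 146.3 kips; take 146.3 kips (rupture).
Tension yield (gross): A_g = 4.125×0.5 = 2.0625 in². φR_n = 0.90 × 50 × 2.0625 = 92.8 kips.
Governing: min(69.6, 146.3, 92.8) = 69.6 kips → weld metal.

69.6 kips (weld metal governs)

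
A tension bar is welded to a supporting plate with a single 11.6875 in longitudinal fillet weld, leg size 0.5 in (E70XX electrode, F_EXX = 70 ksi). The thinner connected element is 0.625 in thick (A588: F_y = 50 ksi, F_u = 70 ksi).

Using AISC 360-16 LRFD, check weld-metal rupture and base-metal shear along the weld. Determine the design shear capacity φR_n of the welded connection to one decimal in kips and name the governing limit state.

130.1 kips (weld metal governs)

Weld metal: throat = 0.707×0.5 = 0.3535 in, L = 11.6875 in. φR_n = 0.75 × 0.6 × 70 × 0.3535 × 11.6875 = 130.1 kips.
Base metal shear (0.625 in plate): yield φR_n = 1.0×0.6×50×0.625×11.6875 = 219.1 kips; rupture φR_n = 0.75×0.6×70×0.625×11.6875 = 230.1 kips; take 219.1 kips (yield).
Governing: min(130.1, 219.1) = 130.1 kips → weld metal.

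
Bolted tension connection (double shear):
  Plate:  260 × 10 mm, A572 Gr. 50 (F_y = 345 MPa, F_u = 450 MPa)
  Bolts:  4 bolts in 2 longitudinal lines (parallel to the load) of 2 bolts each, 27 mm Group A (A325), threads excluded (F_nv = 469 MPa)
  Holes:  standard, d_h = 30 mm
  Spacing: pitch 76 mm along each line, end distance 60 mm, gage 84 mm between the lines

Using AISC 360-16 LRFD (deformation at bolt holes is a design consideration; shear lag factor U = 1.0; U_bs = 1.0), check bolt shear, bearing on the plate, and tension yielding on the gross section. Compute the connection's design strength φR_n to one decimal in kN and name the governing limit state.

Bolt shear: A_b = π(27)²/4 = 572.56 mm². φR_n = 0.75 × 469 × 572.56 × 4 × 2 = 1611.2 kN.
Bearing (10 mm plate, F_u = 450 MPa): end bolts L_c = 60 − 30/2 = 45, R_n = min(1.2×45×10×450, 2.4×27×10×450) = 243 kN/bolt; interior L_c = 76 − 30 = 46, R_n = 248.4 kN/bolt. φR_n = 0.75 × (2×243 + 2×248.4) = 737.1 kN.
Tension yield (gross): A_g = 260×10 = 2600 mm². φR_n = 0.90 × 345 × 2600 = 807.3 kN.
Governing: min(1611.2, 737.1, 807.3) = 737.1 kN → bearing.

737.1 kN (bearing governs)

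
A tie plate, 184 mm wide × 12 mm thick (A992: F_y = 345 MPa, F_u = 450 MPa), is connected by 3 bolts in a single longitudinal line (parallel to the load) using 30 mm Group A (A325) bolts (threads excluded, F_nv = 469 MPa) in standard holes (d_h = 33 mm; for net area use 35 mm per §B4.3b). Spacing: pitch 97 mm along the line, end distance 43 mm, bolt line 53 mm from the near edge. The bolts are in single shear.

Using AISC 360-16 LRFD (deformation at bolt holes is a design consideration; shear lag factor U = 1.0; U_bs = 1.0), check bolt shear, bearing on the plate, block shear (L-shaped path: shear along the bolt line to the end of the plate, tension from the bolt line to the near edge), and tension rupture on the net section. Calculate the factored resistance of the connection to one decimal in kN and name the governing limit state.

507.1 kN (block shear governs)

Bolt shear: A_b = π(30)²/4 = 706.86 mm². φR_n = 0.75 × 469 × 706.86 × 3 × 1 = 745.9 kN.
Bearing (12 mm plate, F_u = 450 MPa): end bolts L_c = 43 − 33/2 = 26.5, R_n = min(1.2×26.5×12×450, 2.4×30×12×450) = 171.72 kN/bolt; interior L_c = 97 − 33 = 64, R_n = 388.8 kN/bolt. φR_n = 0.75 × (1×171.72 + 2×388.8) = 712.0 kN.
Block shear: shear path 1×[43+2×97] = 1×237 mm, A_gv = 2844, A_nv = 1×(237 − 2.5×35)×12 = 1794 mm²; tension to near edge: (53 − 0.5×35)×12 = 426 mm². R_n = min(0.6×450×1794, 0.6×345×2844) + 1.0×450×426 = min(484.38, 588.71) + 191.7 = 676.08 kN. φR_n = 0.75 × 676.08 = 507.1 kN.
Tension rupture (net): A_n = (184 − 1×35)×12 = 1788 mm² (U = 1.0, A_e = A_n). φR_n = 0.75 × 450 × 1788 = 603.5 kN.
Governing: min(745.9, 712.0, 507.1, 603.5) = 507.1 kN → block shear.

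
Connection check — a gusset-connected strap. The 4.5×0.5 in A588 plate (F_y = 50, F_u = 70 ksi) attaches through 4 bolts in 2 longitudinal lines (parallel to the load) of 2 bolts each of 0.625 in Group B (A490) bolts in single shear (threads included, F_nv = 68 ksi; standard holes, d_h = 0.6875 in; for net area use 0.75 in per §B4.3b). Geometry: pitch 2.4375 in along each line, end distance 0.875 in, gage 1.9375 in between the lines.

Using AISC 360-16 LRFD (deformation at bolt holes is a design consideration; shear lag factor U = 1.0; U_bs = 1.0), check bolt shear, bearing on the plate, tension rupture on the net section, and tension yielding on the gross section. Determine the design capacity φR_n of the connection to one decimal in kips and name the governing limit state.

62.6 kips (bolt shear governs)

Bolt shear: A_b = π(0.625)²/4 = 0.3068 in². φR_n = 0.75 × 68 × 0.3068 × 4 × 1 = 62.6 kips.
Bearing (0.5 in plate, F_u = 70 ksi): end bolts L_c = 0.875 − 0.6875/2 = 0.53125, R_n = min(1.2×0.53125×0.5×70, 2.4×0.625×0.5×70) = 22.313 kips/bolt; interior L_c = 2.4375 − 0.6875 = 1.75, R_n = 52.5 kips/bolt. φR_n = 0.75 × (2×22.313 + 2×52.5) = 112.2 kips.
Tension rupture (net): A_n = (4.5 − 2×0.75)×0.5 = 1.5 in² (U = 1.0, A_e = A_n). φR_n = 0.75 × 70 × 1.5 = 78.8 kips.
Tension yield (gross): A_g = 4.5×0.5 = 2.25 in². φR_n = 0.90 × 50 × 2.25 = 101.3 kips.
Governing: min(62.6, 112.2, 78.8, 101.3) = 62.6 kips → bolt shear.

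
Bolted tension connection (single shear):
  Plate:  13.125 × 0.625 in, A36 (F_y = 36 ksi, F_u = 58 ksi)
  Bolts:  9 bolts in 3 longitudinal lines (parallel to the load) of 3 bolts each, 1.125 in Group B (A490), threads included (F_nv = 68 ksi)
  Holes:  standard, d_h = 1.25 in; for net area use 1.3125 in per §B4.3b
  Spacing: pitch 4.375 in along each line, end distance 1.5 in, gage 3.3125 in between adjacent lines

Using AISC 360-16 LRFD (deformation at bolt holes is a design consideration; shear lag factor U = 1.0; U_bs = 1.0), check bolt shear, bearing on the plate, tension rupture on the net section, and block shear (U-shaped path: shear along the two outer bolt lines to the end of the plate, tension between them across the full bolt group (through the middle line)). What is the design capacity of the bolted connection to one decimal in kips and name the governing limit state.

Bolt shear: A_b = π(1.125)²/4 = 0.99402 in². φR_n = 0.75 × 68 × 0.99402 × 9 × 1 = 456.3 kips.
Bearing (0.625 in plate, F_u = 58 ksi): end bolts L_c = 1.5 − 1.25/2 = 0.875, R_n = min(1.2×0.875×0.625×58, 2.4×1.125×0.625×58) = 38.063 kips/bolt; interior L_c = 4.375 − 1.25 = 3.125, R_n = 97.875 kips/bolt. φR_n = 0.75 × (3×38.063 + 6×97.875) = 526.1 kips.
Tension rupture (net): A_n = (13.125 − 3×1.3125)×0.625 = 5.7422 in² (U = 1.0, A_e = A_n). φR_n = 0.75 × 58 × 5.7422 = 249.8 kips.
Block shear: shear path 2×[1.5+2×4.375] = 2×10.25 in, A_gv = 12.813, A_nv = 2×(10.25 − 2.5×1.3125)×0.625 = 8.7109 in²; tension across gage: (6.625 − 2×1.3125)×0.625 = 2.5 in². R_n = min(0.6×58×8.7109, 0.6×36×12.813) + 1.0×58×2.5 = min(303.14, 276.76) + 145 = 421.76 kips. φR_n = 0.75 × 421.76 = 316.3 kips.
Governing: min(456.3, 526.1, 249.8, 316.3) = 249.8 kips → net-section rupture.

249.8 kips (net-section rupture governs)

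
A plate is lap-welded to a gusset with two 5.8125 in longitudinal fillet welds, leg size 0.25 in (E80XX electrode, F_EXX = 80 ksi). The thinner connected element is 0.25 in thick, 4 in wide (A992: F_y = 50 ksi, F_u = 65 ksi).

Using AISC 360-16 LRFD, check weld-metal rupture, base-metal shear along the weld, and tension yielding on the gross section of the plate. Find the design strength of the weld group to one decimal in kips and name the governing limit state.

45.0 kips (gross-section yield governs)

Weld metal: throat = 0.707×0.25 = 0.17675 in, L = 2×5.8125 = 11.625 in. φR_n = 0.75 × 0.6 × 80 × 0.17675 × 11.625 = 74.0 kips.
Base metal shear (0.25 in plate): yield φR_n = 1.0×0.6×50×0.25×11.625 = 87.2 kips; rupture φR_n = 0.75×0.6×65×0.25×11.625 = 85.0 kips; take 85.0 kips (rupture).
Tension yield (gross): A_g = 4×0.25 = 1 in². φR_n = 0.90 × 50 × 1 = 45.0 kips.
Governing: min(74.0, 85.0, 45.0) = 45.0 kips → gross-section yield.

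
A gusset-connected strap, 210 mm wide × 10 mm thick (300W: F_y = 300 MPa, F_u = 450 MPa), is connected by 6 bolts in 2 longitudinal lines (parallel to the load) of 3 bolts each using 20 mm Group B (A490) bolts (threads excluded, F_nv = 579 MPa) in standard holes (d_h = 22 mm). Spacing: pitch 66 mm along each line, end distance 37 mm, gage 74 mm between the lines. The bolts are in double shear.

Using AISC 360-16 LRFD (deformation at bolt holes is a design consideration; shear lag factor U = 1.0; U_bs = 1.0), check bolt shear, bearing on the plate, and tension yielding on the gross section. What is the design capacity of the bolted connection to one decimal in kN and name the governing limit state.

Bolt shear: A_b = π(20)²/4 = 314.16 mm². φR_n = 0.75 × 579 × 314.16 × 6 × 2 = 1637.1 kN.
Bearing (10 mm plate, F_u = 450 MPa): end bolts L_c = 37 − 22/2 = 26, R_n = min(1.2×26×10×450, 2.4×20×10×450) = 140.4 kN/bolt; interior L_c = 66 − 22 = 44, R_n = 216 kN/bolt. φR_n = 0.75 × (2×140.4 + 4×216) = 858.6 kN.
Tension yield (gross): A_g = 210×10 = 2100 mm². φR_n = 0.90 × 300 × 2100 = 567.0 kN.
Governing: min(1637.1, 858.6, 567.0) = 567.0 kN → gross-section yield.

567.0 kN (gross-section yield governs)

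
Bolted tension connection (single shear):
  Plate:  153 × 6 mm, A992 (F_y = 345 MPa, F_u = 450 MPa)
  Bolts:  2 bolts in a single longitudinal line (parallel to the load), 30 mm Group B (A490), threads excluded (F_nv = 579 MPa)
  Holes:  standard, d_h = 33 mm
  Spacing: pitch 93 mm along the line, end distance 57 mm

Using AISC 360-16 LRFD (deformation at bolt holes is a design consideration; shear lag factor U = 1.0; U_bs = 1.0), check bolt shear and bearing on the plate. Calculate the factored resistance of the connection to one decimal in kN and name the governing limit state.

Bolt shear: A_b = π(30)²/4 = 706.86 mm². φR_n = 0.75 × 579 × 706.86 × 2 × 1 = 613.9 kN.
Bearing (6 mm plate, F_u = 450 MPa): end bolts L_c = 57 − 33/2 = 40.5, R_n = min(1.2×40.5×6×450, 2.4×30×6×450) = 131.22 kN/bolt; interior L_c = 93 − 33 = 60, R_n = 194.4 kN/bolt. φR_n = 0.75 × (1×131.22 + 1×194.4) = 244.2 kN.
Governing: min(613.9, 244.2) = 244.2 kN → bearing.

244.2 kN (bearing governs)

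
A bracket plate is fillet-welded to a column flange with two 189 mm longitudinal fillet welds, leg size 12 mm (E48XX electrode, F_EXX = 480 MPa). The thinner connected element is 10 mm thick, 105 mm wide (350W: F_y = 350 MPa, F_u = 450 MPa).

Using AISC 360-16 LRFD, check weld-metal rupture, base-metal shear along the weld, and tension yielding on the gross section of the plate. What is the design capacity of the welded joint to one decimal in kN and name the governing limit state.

Weld metal: throat = 0.707×12 = 8.484 mm, L = 2×189 = 378 mm. φR_n = 0.75 × 0.6 × 480 × 8.484 × 378 = 692.7 kN.
Base metal shear (10 mm plate): yield φR_n = 1.0×0.6×350×10×378 = 793.8 kN; rupture φR_n = 0.75×0.6×450×10×378 = 765.5 kN; take 765.5 kN (rupture).
Tension yield (gross): A_g = 105×10 = 1050 mm². φR_n = 0.90 × 350 × 1050 = 330.8 kN.
Governing: min(692.7, 765.5, 330.8) = 330.8 kN → gross-section yield.

330.8 kN (gross-section yield governs)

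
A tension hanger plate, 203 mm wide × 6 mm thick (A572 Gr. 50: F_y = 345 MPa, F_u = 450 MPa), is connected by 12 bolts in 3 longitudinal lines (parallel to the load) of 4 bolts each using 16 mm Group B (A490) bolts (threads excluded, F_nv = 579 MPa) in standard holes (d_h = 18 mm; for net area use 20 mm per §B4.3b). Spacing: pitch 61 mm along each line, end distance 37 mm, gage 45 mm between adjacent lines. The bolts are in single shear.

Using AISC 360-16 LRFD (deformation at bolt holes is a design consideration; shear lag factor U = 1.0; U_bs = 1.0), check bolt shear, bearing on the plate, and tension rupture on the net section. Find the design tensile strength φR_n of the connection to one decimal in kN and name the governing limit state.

289.6 kN (net-section rupture governs)

Bolt shear: A_b = π(16)²/4 = 201.06 mm². φR_n = 0.75 × 579 × 201.06 × 12 × 1 = 1047.7 kN.
Bearing (6 mm plate, F_u = 450 MPa): end bolts L_c = 37 − 18/2 = 28, R_n = min(1.2×28×6×450, 2.4×16×6×450) = 90.72 kN/bolt; interior L_c = 61 − 18 = 43, R_n = 103.68 kN/bolt. φR_n = 0.75 × (3×90.72 + 9×103.68) = 904.0 kN.
Tension rupture (net): A_n = (203 − 3×20)×6 = 858 mm² (U = 1.0, A_e = A_n). φR_n = 0.75 × 450 × 858 = 289.6 kN.
Governing: min(1047.7, 904.0, 289.6) = 289.6 kN → net-section rupture.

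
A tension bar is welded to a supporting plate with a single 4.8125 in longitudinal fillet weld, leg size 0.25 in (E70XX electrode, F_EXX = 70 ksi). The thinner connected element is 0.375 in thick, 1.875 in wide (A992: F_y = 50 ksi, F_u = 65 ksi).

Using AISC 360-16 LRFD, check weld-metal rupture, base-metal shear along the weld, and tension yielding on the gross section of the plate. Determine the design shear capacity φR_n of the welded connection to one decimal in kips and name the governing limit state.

Weld metal: throat = 0.707×0.25 = 0.17675 in, L = 4.8125 in. φR_n = 0.75 × 0.6 × 70 × 0.17675 × 4.8125 = 26.8 kips.
Base metal shear (0.375 in plate): yield φR_n = 1.0×0.6×50×0.375×4.8125 = 54.1 kips; rupture φR_n = 0.75×0.6×65×0.375×4.8125 = 52.8 kips; take 52.8 kips (rupture).
Tension yield (gross): A_g = 1.875×0.375 = 0.70313 in². φR_n = 0.90 × 50 × 0.70313 = 31.6 kips.
Governing: min(26.8, 52.8, 31.6) = 26.8 kips → weld metal.

26.8 kips (weld metal governs)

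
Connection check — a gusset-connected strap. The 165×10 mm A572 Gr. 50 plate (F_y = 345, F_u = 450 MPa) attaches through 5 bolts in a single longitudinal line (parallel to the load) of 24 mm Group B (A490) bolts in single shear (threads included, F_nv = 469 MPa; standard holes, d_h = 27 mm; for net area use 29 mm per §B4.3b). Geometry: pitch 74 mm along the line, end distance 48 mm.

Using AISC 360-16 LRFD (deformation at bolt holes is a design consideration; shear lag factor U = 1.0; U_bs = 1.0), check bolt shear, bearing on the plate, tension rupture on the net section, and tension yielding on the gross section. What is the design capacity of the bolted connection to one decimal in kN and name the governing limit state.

459.0 kN (net-section rupture governs)

Bolt shear: A_b = π(24)²/4 = 452.39 mm². φR_n = 0.75 × 469 × 452.39 × 5 × 1 = 795.6 kN.
Bearing (10 mm plate, F_u = 450 MPa): end bolts L_c = 48 − 27/2 = 34.5, R_n = min(1.2×34.5×10×450, 2.4×24×10×450) = 186.3 kN/bolt; interior L_c = 74 − 27 = 47, R_n = 253.8 kN/bolt. φR_n = 0.75 × (1×186.3 + 4×253.8) = 901.1 kN.
Tension rupture (net): A_n = (165 − 1×29)×10 = 1360 mm² (U = 1.0, A_e = A_n). φR_n = 0.75 × 450 × 1360 = 459.0 kN.
Tension yield (gross): A_g = 165×10 = 1650 mm². φR_n = 0.90 × 345 × 1650 = 512.3 kN.
Governing: min(795.6, 901.1, 459.0, 512.3) = 459.0 kN → net-section rupture.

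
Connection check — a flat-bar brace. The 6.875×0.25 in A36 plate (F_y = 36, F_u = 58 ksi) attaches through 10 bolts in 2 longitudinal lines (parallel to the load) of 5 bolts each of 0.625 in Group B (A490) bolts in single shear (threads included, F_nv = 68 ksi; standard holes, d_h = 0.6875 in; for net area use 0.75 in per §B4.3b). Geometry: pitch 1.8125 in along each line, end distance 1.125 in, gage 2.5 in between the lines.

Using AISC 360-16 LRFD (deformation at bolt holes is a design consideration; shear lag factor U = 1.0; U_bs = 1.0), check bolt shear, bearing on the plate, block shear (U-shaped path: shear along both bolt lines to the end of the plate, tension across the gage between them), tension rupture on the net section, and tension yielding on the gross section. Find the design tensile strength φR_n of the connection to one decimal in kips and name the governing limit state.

Bolt shear: A_b = π(0.625)²/4 = 0.3068 in². φR_n = 0.75 × 68 × 0.3068 × 10 × 1 = 156.5 kips.
Bearing (0.25 in plate, F_u = 58 ksi): end bolts L_c = 1.125 − 0.6875/2 = 0.78125, R_n = min(1.2×0.78125×0.25×58, 2.4×0.625×0.25×58) = 13.594 kips/bolt; interior L_c = 1.8125 − 0.6875 = 1.125, R_n = 19.575 kips/bolt. φR_n = 0.75 × (2×13.594 + 8×19.575) = 137.8 kips.
Block shear: shear path 2×[1.125+4×1.8125] = 2×8.375 in, A_gv = 4.1875, A_nv = 2×(8.375 − 4.5×0.75)×0.25 = 2.5 in²; tension across gage: (2.5 − 1×0.75)×0.25 = 0.4375 in². R_n = min(0.6×58×2.5, 0.6×36×4.1875) + 1.0×58×0.4375 = min(87, 90.45) + 25.375 = 112.38 kips. φR_n = 0.75 × 112.38 = 84.3 kips.
Tension rupture (net): A_n = (6.875 − 2×0.75)×0.25 = 1.3438 in² (U = 1.0, A_e = A_n). φR_n = 0.75 × 58 × 1.3438 = 58.5 kips.
Tension yield (gross): A_g = 6.875×0.25 = 1.7188 in². φR_n = 0.90 × 36 × 1.7188 = 55.7 kips.
Governing: min(156.5, 137.8, 84.3, 58.5, 55.7) = 55.7 kips → gross-section yield.

55.7 kips (gross-section yield governs)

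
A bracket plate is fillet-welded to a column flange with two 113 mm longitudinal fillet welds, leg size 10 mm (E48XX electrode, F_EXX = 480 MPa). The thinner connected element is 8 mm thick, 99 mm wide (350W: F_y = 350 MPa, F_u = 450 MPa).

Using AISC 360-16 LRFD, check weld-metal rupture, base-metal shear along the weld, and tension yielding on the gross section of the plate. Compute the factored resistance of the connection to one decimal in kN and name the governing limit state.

Weld metal: throat = 0.707×10 = 7.07 mm, L = 2×113 = 226 mm. φR_n = 0.75 × 0.6 × 480 × 7.07 × 226 = 345.1 kN.
Base metal shear (8 mm plate): yield φR_n = 1.0×0.6×350×8×226 = 379.7 kN; rupture φR_n = 0.75×0.6×450×8×226 = 366.1 kN; take 366.1 kN (rupture).
Tension yield (gross): A_g = 99×8 = 792 mm². φR_n = 0.90 × 350 × 792 = 249.5 kN.
Governing: min(345.1, 366.1, 249.5) = 249.5 kN → gross-section yield.

249.5 kN (gross-section yield governs)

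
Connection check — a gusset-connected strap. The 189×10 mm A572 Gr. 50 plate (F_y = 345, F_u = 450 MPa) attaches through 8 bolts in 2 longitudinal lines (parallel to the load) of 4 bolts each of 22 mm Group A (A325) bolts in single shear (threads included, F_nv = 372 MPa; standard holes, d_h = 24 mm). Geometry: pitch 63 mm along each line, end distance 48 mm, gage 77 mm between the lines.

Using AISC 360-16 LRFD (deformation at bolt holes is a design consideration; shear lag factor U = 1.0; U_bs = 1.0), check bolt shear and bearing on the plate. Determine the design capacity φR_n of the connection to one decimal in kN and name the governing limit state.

848.5 kN (bolt shear governs)

Bolt shear: A_b = π(22)²/4 = 380.13 mm². φR_n = 0.75 × 372 × 380.13 × 8 × 1 = 848.5 kN.
Bearing (10 mm plate, F_u = 450 MPa): end bolts L_c = 48 − 24/2 = 36, R_n = min(1.2×36×10×450, 2.4×22×10×450) = 194.4 kN/bolt; interior L_c = 63 − 24 = 39, R_n = 210.6 kN/bolt. φR_n = 0.75 × (2×194.4 + 6×210.6) = 1239.3 kN.
Governing: min(848.5, 1239.3) = 848.5 kN → bolt shear.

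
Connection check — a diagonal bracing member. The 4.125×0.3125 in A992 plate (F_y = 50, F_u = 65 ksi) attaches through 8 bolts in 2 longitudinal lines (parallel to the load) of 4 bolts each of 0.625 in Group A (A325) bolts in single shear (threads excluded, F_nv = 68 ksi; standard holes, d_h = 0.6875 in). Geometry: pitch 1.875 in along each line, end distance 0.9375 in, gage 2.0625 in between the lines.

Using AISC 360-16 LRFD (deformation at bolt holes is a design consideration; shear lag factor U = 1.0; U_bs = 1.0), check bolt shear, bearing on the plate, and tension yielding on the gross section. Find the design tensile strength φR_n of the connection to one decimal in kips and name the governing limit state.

58.0 kips (gross-section yield governs)

Bolt shear: A_b = π(0.625)²/4 = 0.3068 in². φR_n = 0.75 × 68 × 0.3068 × 8 × 1 = 125.2 kips.
Bearing (0.3125 in plate, F_u = 65 ksi): end bolts L_c = 0.9375 − 0.6875/2 = 0.59375, R_n = min(1.2×0.59375×0.3125×65, 2.4×0.625×0.3125×65) = 14.473 kips/bolt; interior L_c = 1.875 − 0.6875 = 1.1875, R_n = 28.945 kips/bolt. φR_n = 0.75 × (2×14.473 + 6×28.945) = 152.0 kips.
Tension yield (gross): A_g = 4.125×0.3125 = 1.2891 in². φR_n = 0.90 × 50 × 1.2891 = 58.0 kips.
Governing: min(125.2, 152.0, 58.0) = 58.0 kips → gross-section yield.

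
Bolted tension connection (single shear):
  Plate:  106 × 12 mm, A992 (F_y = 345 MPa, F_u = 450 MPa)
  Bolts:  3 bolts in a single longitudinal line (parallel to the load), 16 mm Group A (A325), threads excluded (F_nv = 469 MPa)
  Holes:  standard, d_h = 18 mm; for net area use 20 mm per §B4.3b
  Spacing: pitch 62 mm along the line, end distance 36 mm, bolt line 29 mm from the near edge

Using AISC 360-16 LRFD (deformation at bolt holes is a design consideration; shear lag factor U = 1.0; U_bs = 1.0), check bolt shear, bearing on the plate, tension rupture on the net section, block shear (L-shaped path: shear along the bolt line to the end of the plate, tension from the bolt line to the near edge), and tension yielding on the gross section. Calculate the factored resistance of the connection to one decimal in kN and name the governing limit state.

Bolt shear: A_b = π(16)²/4 = 201.06 mm². φR_n = 0.75 × 469 × 201.06 × 3 × 1 = 212.2 kN.
Bearing (12 mm plate, F_u = 450 MPa): end bolts L_c = 36 − 18/2 = 27, R_n = min(1.2×27×12×450, 2.4×16×12×450) = 174.96 kN/bolt; interior L_c = 62 − 18 = 44, R_n = 207.36 kN/bolt. φR_n = 0.75 × (1×174.96 + 2×207.36) = 442.3 kN.
Tension rupture (net): A_n = (106 − 1×20)×12 = 1032 mm² (U = 1.0, A_e = A_n). φR_n = 0.75 × 450 × 1032 = 348.3 kN.
Block shear: shear path 1×[36+2×62] = 1×160 mm, A_gv = 1920, A_nv = 1×(160 − 2.5×20)×12 = 1320 mm²; tension to near edge: (29 − 0.5×20)×12 = 228 mm². R_n = min(0.6×450×1320, 0.6×345×1920) + 1.0×450×228 = min(356.4, 397.44) + 102.6 = 459 kN. φR_n = 0.75 × 459 = 344.3 kN.
Tension yield (gross): A_g = 106×12 = 1272 mm². φR_n = 0.90 × 345 × 1272 = 395.0 kN.
Governing: min(212.2, 442.3, 348.3, 344.3, 395.0) = 212.2 kN → bolt shear.

212.2 kN (bolt shear governs)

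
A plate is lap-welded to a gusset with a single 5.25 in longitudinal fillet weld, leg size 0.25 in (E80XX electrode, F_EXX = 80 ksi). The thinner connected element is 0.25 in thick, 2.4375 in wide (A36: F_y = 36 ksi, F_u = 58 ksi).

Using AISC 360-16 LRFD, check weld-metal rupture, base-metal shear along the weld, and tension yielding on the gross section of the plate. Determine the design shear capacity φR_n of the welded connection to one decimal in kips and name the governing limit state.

Weld metal: throat = 0.707×0.25 = 0.17675 in, L = 5.25 in. φR_n = 0.75 × 0.6 × 80 × 0.17675 × 5.25 = 33.4 kips.
Base metal shear (0.25 in plate): yield φR_n = 1.0×0.6×36×0.25×5.25 = 28.4 kips; rupture φR_n = 0.75×0.6×58×0.25×5.25 = 34.3 kips; take 28.4 kips (yield).
Tension yield (gross): A_g = 2.4375×0.25 = 0.60938 in². φR_n = 0.90 × 36 × 0.60938 = 19.7 kips.
Governing: min(33.4, 28.4, 19.7) = 19.7 kips → gross-section yield.

19.7 kips (gross-section yield governs)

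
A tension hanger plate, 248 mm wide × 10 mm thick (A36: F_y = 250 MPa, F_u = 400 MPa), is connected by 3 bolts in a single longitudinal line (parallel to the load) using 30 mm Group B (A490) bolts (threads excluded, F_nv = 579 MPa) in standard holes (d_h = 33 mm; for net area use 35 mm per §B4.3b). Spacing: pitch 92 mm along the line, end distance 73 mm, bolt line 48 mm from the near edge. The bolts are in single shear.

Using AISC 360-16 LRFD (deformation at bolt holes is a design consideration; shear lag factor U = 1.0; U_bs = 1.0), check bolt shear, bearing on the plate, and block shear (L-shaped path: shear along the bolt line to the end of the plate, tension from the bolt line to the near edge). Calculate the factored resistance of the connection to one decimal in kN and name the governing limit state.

380.6 kN (block shear governs)

Bolt shear: A_b = π(30)²/4 = 706.86 mm². φR_n = 0.75 × 579 × 706.86 × 3 × 1 = 920.9 kN.
Bearing (10 mm plate, F_u = 400 MPa): end bolts L_c = 73 − 33/2 = 56.5, R_n = min(1.2×56.5×10×400, 2.4×30×10×400) = 271.2 kN/bolt; interior L_c = 92 − 33 = 59, R_n = 283.2 kN/bolt. φR_n = 0.75 × (1×271.2 + 2×283.2) = 628.2 kN.
Block shear: shear path 1×[73+2×92] = 1×257 mm, A_gv = 2570, A_nv = 1×(257 − 2.5×35)×10 = 1695 mm²; tension to near edge: (48 − 0.5×35)×10 = 305 mm². R_n = min(0.6×400×1695, 0.6×250×2570) + 1.0×400×305 = min(406.8, 385.5) + 122 = 507.5 kN. φR_n = 0.75 × 507.5 = 380.6 kN.
Governing: min(920.9, 628.2, 380.6) = 380.6 kN → block shear.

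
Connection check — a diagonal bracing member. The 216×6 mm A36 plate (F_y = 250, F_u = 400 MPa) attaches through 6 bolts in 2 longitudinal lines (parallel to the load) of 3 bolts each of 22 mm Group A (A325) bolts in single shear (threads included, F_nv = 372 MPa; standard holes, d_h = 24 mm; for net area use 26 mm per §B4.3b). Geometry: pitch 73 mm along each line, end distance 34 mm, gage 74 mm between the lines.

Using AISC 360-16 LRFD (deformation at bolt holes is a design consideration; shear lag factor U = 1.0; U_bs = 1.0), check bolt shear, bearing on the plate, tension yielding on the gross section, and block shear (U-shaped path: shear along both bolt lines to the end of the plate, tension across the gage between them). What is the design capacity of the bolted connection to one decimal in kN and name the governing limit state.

Bolt shear: A_b = π(22)²/4 = 380.13 mm². φR_n = 0.75 × 372 × 380.13 × 6 × 1 = 636.3 kN.
Bearing (6 mm plate, F_u = 400 MPa): end bolts L_c = 34 − 24/2 = 22, R_n = min(1.2×22×6×400, 2.4×22×6×400) = 63.36 kN/bolt; interior L_c = 73 − 24 = 49, R_n = 126.72 kN/bolt. φR_n = 0.75 × (2×63.36 + 4×126.72) = 475.2 kN.
Tension yield (gross): A_g = 216×6 = 1296 mm². φR_n = 0.90 × 250 × 1296 = 291.6 kN.
Block shear: shear path 2×[34+2×73] = 2×180 mm, A_gv = 2160, A_nv = 2×(180 − 2.5×26)×6 = 1380 mm²; tension across gage: (74 − 1×26)×6 = 288 mm². R_n = min(0.6×400×1380, 0.6×250×2160) + 1.0×400×288 = min(331.2, 324) + 115.2 = 439.2 kN. φR_n = 0.75 × 439.2 = 329.4 kN.
Governing: min(636.3, 475.2, 291.6, 329.4) = 291.6 kN → gross-section yield.

291.6 kN (gross-section yield governs)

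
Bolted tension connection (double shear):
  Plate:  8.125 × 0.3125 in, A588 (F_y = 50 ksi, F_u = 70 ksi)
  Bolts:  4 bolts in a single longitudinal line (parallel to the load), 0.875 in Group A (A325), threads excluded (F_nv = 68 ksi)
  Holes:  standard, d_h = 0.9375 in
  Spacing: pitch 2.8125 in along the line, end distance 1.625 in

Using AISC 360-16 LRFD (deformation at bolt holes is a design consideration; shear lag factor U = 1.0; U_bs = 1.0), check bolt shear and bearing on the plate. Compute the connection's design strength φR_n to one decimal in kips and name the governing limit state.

126.1 kips (bearing governs)

Bolt shear: A_b = π(0.875)²/4 = 0.60132 in². φR_n = 0.75 × 68 × 0.60132 × 4 × 2 = 245.3 kips.
Bearing (0.3125 in plate, F_u = 70 ksi): end bolts L_c = 1.625 − 0.9375/2 = 1.15625, R_n = min(1.2×1.15625×0.3125×70, 2.4×0.875×0.3125×70) = 30.352 kips/bolt; interior L_c = 2.8125 − 0.9375 = 1.875, R_n = 45.938 kips/bolt. φR_n = 0.75 × (1×30.352 + 3×45.938) = 126.1 kips.
Governing: min(245.3, 126.1) = 126.1 kips → bearing.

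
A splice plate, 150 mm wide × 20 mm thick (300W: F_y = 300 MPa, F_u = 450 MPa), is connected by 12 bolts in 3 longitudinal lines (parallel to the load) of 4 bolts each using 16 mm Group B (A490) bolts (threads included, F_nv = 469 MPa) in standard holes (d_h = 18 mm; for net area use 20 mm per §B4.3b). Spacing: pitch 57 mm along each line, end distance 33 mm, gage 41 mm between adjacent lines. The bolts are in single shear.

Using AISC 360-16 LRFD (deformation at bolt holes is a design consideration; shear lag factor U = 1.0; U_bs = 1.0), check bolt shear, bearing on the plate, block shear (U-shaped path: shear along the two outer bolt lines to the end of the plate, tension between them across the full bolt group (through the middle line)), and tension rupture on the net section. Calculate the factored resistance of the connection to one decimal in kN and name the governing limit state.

Bolt shear: A_b = π(16)²/4 = 201.06 mm². φR_n = 0.75 × 469 × 201.06 × 12 × 1 = 848.7 kN.
Bearing (20 mm plate, F_u = 450 MPa): end bolts L_c = 33 − 18/2 = 24, R_n = min(1.2×24×20×450, 2.4×16×20×450) = 259.2 kN/bolt; interior L_c = 57 − 18 = 39, R_n = 345.6 kN/bolt. φR_n = 0.75 × (3×259.2 + 9×345.6) = 2916.0 kN.
Block shear: shear path 2×[33+3×57] = 2×204 mm, A_gv = 8160, A_nv = 2×(204 − 3.5×20)×20 = 5360 mm²; tension across gage: (82 − 2×20)×20 = 840 mm². R_n = min(0.6×450×5360, 0.6×300×8160) + 1.0×450×840 = min(1447.2, 1468.8) + 378 = 1825.2 kN. φR_n = 0.75 × 1825.2 = 1368.9 kN.
Tension rupture (net): A_n = (150 − 3×20)×20 = 1800 mm² (U = 1.0, A_e = A_n). φR_n = 0.75 × 450 × 1800 = 607.5 kN.
Governing: min(848.7, 2916.0, 1368.9, 607.5) = 607.5 kN → net-section rupture.

607.5 kN (net-section rupture governs)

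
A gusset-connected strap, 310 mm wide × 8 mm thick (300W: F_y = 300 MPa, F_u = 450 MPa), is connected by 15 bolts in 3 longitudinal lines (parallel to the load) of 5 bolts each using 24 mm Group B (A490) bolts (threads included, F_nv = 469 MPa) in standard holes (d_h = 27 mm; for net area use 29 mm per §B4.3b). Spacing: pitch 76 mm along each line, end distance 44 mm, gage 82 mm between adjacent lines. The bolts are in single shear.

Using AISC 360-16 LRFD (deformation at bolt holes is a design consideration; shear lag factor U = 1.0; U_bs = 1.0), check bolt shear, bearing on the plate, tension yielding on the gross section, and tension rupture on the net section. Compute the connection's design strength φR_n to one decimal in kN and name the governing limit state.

602.1 kN (net-section rupture governs)

Bolt shear: A_b = π(24)²/4 = 452.39 mm². φR_n = 0.75 × 469 × 452.39 × 15 × 1 = 2386.9 kN.
Bearing (8 mm plate, F_u = 450 MPa): end bolts L_c = 44 − 27/2 = 30.5, R_n = min(1.2×30.5×8×450, 2.4×24×8×450) = 131.76 kN/bolt; interior L_c = 76 − 27 = 49, R_n = 207.36 kN/bolt. φR_n = 0.75 × (3×131.76 + 12×207.36) = 2162.7 kN.
Tension yield (gross): A_g = 310×8 = 2480 mm². φR_n = 0.90 × 300 × 2480 = 669.6 kN.
Tension rupture (net): A_n = (310 − 3×29)×8 = 1784 mm² (U = 1.0, A_e = A_n). φR_n = 0.75 × 450 × 1784 = 602.1 kN.
Governing: min(2386.9, 2162.7, 669.6, 602.1) = 602.1 kN → net-section rupture.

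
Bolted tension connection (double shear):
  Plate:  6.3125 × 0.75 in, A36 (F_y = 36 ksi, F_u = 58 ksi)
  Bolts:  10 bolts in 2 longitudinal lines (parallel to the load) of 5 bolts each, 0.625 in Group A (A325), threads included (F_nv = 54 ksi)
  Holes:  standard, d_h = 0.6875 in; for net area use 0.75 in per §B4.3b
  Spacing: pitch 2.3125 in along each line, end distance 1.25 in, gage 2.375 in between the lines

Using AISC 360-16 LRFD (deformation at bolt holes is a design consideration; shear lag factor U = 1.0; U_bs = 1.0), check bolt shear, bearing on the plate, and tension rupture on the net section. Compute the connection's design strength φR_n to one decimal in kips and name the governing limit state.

Bolt shear: A_b = π(0.625)²/4 = 0.3068 in². φR_n = 0.75 × 54 × 0.3068 × 10 × 2 = 248.5 kips.
Bearing (0.75 in plate, F_u = 58 ksi): end bolts L_c = 1.25 − 0.6875/2 = 0.90625, R_n = min(1.2×0.90625×0.75×58, 2.4×0.625×0.75×58) = 47.306 kips/bolt; interior L_c = 2.3125 − 0.6875 = 1.625, R_n = 65.25 kips/bolt. φR_n = 0.75 × (2×47.306 + 8×65.25) = 462.5 kips.
Tension rupture (net): A_n = (6.3125 − 2×0.75)×0.75 = 3.6094 in² (U = 1.0, A_e = A_n). φR_n = 0.75 × 58 × 3.6094 = 157.0 kips.
Governing: min(248.5, 462.5, 157.0) = 157.0 kips → net-section rupture.

157.0 kips (net-section rupture governs)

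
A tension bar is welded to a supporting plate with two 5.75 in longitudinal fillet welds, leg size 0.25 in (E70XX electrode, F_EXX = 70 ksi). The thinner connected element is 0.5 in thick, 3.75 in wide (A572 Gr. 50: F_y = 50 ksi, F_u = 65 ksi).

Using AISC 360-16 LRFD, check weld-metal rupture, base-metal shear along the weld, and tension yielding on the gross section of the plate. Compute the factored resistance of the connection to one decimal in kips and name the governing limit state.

Weld metal: throat = 0.707×0.25 = 0.17675 in, L = 2×5.75 = 11.5 in. φR_n = 0.75 × 0.6 × 70 × 0.17675 × 11.5 = 64.0 kips.
Base metal shear (0.5 in plate): yield φR_n = 1.0×0.6×50×0.5×11.5 = 172.5 kips; rupture φR_n = 0.75×0.6×65×0.5×11.5 = 168.2 kips; take 168.2 kips (rupture).
Tension yield (gross): A_g = 3.75×0.5 = 1.875 in². φR_n = 0.90 × 50 × 1.875 = 84.4 kips.
Governing: min(64.0, 168.2, 84.4) = 64.0 kips → weld metal.

64.0 kips (weld metal governs)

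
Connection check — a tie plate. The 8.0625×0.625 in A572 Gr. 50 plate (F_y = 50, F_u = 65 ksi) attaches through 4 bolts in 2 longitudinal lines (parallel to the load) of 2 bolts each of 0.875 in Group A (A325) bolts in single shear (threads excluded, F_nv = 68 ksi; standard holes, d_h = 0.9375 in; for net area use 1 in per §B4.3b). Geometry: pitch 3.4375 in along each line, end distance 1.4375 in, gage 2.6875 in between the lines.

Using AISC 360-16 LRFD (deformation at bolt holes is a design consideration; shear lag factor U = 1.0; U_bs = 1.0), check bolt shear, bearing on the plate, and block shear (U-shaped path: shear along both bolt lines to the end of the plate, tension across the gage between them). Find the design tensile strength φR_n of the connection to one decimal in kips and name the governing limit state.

122.7 kips (bolt shear governs)

Bolt shear: A_b = π(0.875)²/4 = 0.60132 in². φR_n = 0.75 × 68 × 0.60132 × 4 × 1 = 122.7 kips.
Bearing (0.625 in plate, F_u = 65 ksi): end bolts L_c = 1.4375 − 0.9375/2 = 0.96875, R_n = min(1.2×0.96875×0.625×65, 2.4×0.875×0.625×65) = 47.227 kips/bolt; interior L_c = 3.4375 − 0.9375 = 2.5, R_n = 85.313 kips/bolt. φR_n = 0.75 × (2×47.227 + 2×85.313) = 198.8 kips.
Block shear: shear path 2×[1.4375+1×3.4375] = 2×4.875 in, A_gv = 6.0938, A_nv = 2×(4.875 − 1.5×1)×0.625 = 4.2188 in²; tension across gage: (2.6875 − 1×1)×0.625 = 1.0547 in². R_n = min(0.6×65×4.2188, 0.6×50×6.0938) + 1.0×65×1.0547 = min(164.53, 182.81) + 68.556 = 233.09 kips. φR_n = 0.75 × 233.09 = 174.8 kips.
Governing: min(122.7, 198.8, 174.8) = 122.7 kips → bolt shear.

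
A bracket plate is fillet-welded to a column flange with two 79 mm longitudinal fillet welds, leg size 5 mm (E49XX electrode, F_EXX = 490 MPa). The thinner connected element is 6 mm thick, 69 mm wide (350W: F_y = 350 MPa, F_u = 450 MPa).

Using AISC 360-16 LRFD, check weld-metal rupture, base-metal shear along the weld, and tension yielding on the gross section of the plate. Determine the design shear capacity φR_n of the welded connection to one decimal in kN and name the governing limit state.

123.2 kN (weld metal governs)

Weld metal: throat = 0.707×5 = 3.535 mm, L = 2×79 = 158 mm. φR_n = 0.75 × 0.6 × 490 × 3.535 × 158 = 123.2 kN.
Base metal shear (6 mm plate): yield φR_n = 1.0×0.6×350×6×158 = 199.1 kN; rupture φR_n = 0.75×0.6×450×6×158 = 192.0 kN; take 192.0 kN (rupture).
Tension yield (gross): A_g = 69×6 = 414 mm². φR_n = 0.90 × 350 × 414 = 130.4 kN.
Governing: min(123.2, 192.0, 130.4) = 123.2 kN → weld metal.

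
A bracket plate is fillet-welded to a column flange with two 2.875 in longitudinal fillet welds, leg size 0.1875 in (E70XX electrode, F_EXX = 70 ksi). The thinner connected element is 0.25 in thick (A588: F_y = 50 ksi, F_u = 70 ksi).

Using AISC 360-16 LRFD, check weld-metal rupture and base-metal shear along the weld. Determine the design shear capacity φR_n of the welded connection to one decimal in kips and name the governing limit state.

Weld metal: throat = 0.707×0.1875 = 0.13256 in, L = 2×2.875 = 5.75 in. φR_n = 0.75 × 0.6 × 70 × 0.13256 × 5.75 = 24.0 kips.
Base metal shear (0.25 in plate): yield φR_n = 1.0×0.6×50×0.25×5.75 = 43.1 kips; rupture φR_n = 0.75×0.6×70×0.25×5.75 = 45.3 kips; take 43.1 kips (yield).
Governing: min(24.0, 43.1) = 24.0 kips → weld metal.

24.0 kips (weld metal governs)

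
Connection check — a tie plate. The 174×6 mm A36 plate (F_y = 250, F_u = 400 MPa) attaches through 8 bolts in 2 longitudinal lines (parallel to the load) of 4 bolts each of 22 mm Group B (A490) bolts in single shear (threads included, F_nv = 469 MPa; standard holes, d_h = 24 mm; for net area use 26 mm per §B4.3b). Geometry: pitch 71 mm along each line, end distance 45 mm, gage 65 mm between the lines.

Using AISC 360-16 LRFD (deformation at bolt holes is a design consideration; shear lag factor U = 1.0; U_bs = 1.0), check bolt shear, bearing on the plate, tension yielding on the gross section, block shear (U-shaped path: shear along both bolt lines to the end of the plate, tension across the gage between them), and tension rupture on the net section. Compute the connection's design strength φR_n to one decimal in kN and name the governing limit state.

219.6 kN (net-section rupture governs)

Bolt shear: A_b = π(22)²/4 = 380.13 mm². φR_n = 0.75 × 469 × 380.13 × 8 × 1 = 1069.7 kN.
Bearing (6 mm plate, F_u = 400 MPa): end bolts L_c = 45 − 24/2 = 33, R_n = min(1.2×33×6×400, 2.4×22×6×400) = 95.04 kN/bolt; interior L_c = 71 − 24 = 47, R_n = 126.72 kN/bolt. φR_n = 0.75 × (2×95.04 + 6×126.72) = 712.8 kN.
Tension yield (gross): A_g = 174×6 = 1044 mm². φR_n = 0.90 × 250 × 1044 = 234.9 kN.
Block shear: shear path 2×[45+3×71] = 2×258 mm, A_gv = 3096, A_nv = 2×(258 − 3.5×26)×6 = 2004 mm²; tension across gage: (65 − 1×26)×6 = 234 mm². R_n = min(0.6×400×2004, 0.6×250×3096) + 1.0×400×234 = min(480.96, 464.4) + 93.6 = 558 kN. φR_n = 0.75 × 558 = 418.5 kN.
Tension rupture (net): A_n = (174 − 2×26)×6 = 732 mm² (U = 1.0, A_e = A_n). φR_n = 0.75 × 400 × 732 = 219.6 kN.
Governing: min(1069.7, 712.8, 234.9, 418.5, 219.6) = 219.6 kN → net-section rupture.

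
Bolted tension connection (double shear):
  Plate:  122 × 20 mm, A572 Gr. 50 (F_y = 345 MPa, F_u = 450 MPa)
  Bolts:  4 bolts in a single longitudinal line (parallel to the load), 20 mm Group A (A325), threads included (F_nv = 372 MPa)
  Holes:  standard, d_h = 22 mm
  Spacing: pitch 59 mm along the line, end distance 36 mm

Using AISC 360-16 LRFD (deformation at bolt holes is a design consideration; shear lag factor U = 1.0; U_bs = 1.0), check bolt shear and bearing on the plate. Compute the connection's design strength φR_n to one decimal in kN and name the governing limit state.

701.2 kN (bolt shear governs)

Bolt shear: A_b = π(20)²/4 = 314.16 mm². φR_n = 0.75 × 372 × 314.16 × 4 × 2 = 701.2 kN.
Bearing (20 mm plate, F_u = 450 MPa): end bolts L_c = 36 − 22/2 = 25, R_n = min(1.2×25×20×450, 2.4×20×20×450) = 270 kN/bolt; interior L_c = 59 − 22 = 37, R_n = 399.6 kN/bolt. φR_n = 0.75 × (1×270 + 3×399.6) = 1101.6 kN.
Governing: min(701.2, 1101.6) = 701.2 kN → bolt shear.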